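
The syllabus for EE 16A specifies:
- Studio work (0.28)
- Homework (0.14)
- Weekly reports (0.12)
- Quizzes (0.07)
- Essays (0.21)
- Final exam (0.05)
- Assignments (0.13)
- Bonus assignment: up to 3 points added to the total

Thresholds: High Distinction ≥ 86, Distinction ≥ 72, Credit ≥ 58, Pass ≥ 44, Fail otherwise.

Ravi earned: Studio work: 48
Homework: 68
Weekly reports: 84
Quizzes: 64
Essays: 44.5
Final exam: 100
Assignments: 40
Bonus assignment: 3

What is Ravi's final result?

Weighted total:
  Studio work 48 × 0.28 = 13.44
  Homework 68 × 0.14 = 9.52
  Weekly reports 84 × 0.12 = 10.08
  Quizzes 64 × 0.07 = 4.48
  Essays 44.5 × 0.21 = 9.345
  Final exam 100 × 0.05 = 5
  Assignments 40 × 0.13 = 5.2
Sum = 57.065
Bonus assignment: 57.065 + 3 = 60.065
60.065 is ≥ 58 and < 72 → Credit

Credit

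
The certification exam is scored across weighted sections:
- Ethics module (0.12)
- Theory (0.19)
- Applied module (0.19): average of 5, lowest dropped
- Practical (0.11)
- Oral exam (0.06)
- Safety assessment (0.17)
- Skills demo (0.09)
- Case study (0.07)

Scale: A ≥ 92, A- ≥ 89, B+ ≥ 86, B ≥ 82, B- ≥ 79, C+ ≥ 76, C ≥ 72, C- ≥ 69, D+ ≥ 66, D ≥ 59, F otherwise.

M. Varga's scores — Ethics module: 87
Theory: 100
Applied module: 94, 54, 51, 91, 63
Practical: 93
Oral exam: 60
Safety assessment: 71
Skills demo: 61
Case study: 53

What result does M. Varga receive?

C+

Applied module: drop 51 → average of remaining 4 = 302/4 = 75.5
Weighted total:
  Ethics module 87 × 0.12 = 10.44
  Theory 100 × 0.19 = 19
  Applied module 75.5 × 0.19 = 14.345
  Practical 93 × 0.11 = 10.23
  Oral exam 60 × 0.06 = 3.6
  Safety assessment 71 × 0.17 = 12.07
  Skills demo 61 × 0.09 = 5.49
  Case study 53 × 0.07 = 3.71
Sum = 78.885
78.885 is ≥ 76 and < 79 → C+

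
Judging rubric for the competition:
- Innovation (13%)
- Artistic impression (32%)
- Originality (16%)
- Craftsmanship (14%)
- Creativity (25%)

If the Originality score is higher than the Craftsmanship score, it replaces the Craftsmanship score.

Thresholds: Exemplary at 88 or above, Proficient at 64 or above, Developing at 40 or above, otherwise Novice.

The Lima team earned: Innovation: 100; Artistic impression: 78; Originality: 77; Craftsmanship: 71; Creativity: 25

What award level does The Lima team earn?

Originality (77) > Craftsmanship (71), so Craftsmanship counts as 77.
Weighted total:
  Innovation 100 × 0.13 = 13
  Artistic impression 78 × 0.32 = 24.96
  Originality 77 × 0.16 = 12.32
  Craftsmanship 77 × 0.14 = 10.78
  Creativity 25 × 0.25 = 6.25
Sum = 67.31
67.31 is ≥ 64 and < 88 → Proficient

Proficient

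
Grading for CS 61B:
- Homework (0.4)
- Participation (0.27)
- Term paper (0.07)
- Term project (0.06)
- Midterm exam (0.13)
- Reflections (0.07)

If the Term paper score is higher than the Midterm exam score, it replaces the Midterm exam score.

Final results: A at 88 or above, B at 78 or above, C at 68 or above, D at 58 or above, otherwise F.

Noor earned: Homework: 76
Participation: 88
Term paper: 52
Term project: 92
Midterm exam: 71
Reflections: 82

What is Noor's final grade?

B

Term paper (52) ≤ Midterm exam (71), so Midterm exam stays at 71.
Weighted total:
  Homework 76 × 0.4 = 30.4
  Participation 88 × 0.27 = 23.76
  Term paper 52 × 0.07 = 3.64
  Term project 92 × 0.06 = 5.52
  Midterm exam 71 × 0.13 = 9.23
  Reflections 82 × 0.07 = 5.74
Sum = 78.29
78.29 is ≥ 78 and < 88 → B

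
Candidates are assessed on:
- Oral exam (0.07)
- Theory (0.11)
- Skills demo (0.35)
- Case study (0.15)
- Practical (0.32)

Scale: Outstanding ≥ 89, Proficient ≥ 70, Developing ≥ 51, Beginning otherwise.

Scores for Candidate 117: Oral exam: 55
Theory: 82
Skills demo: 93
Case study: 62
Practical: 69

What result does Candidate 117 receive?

Weighted total:
  Oral exam 55 × 0.07 = 3.85
  Theory 82 × 0.11 = 9.02
  Skills demo 93 × 0.35 = 32.55
  Case study 62 × 0.15 = 9.3
  Practical 69 × 0.32 = 22.08
Sum = 76.8
76.8 is ≥ 70 and < 89 → Proficient

Proficient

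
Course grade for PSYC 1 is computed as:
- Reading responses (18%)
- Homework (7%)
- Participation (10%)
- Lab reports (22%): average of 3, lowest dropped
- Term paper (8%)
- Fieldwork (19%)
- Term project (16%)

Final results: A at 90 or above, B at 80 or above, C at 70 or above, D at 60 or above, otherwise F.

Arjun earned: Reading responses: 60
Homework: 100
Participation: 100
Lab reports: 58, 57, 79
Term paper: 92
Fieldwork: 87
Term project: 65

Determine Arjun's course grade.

Lab reports: drop 57 → average of remaining 2 = 137/2 = 68.5
Weighted total:
  Reading responses 60 × 0.18 = 10.8
  Homework 100 × 0.07 = 7
  Participation 100 × 0.1 = 10
  Lab reports 68.5 × 0.22 = 15.07
  Term paper 92 × 0.08 = 7.36
  Fieldwork 87 × 0.19 = 16.53
  Term project 65 × 0.16 = 10.4
Sum = 77.16
77.16 is ≥ 70 and < 80 → C

C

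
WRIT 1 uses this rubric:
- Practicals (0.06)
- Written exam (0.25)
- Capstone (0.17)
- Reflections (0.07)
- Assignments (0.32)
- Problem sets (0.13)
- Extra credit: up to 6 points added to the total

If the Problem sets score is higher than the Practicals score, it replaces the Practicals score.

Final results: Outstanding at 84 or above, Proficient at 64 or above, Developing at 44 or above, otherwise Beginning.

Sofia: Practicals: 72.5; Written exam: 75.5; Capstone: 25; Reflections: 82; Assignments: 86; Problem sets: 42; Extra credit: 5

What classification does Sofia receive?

Problem sets (42) ≤ Practicals (72.5), so Practicals stays at 72.5.
Weighted total:
  Practicals 72.5 × 0.06 = 4.35
  Written exam 75.5 × 0.25 = 18.875
  Capstone 25 × 0.17 = 4.25
  Reflections 82 × 0.07 = 5.74
  Assignments 86 × 0.32 = 27.52
  Problem sets 42 × 0.13 = 5.46
Sum = 66.195
Extra credit: 66.195 + 5 = 71.195
71.195 is ≥ 64 and < 84 → Proficient

Proficient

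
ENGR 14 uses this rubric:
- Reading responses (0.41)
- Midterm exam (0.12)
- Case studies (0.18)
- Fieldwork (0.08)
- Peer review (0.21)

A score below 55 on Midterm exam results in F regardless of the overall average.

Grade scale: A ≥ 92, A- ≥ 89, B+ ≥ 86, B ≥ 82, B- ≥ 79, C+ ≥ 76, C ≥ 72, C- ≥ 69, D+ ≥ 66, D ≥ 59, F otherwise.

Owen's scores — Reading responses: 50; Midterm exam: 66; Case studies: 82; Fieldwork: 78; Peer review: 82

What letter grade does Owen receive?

Midterm exam score 66 ≥ 55: minimum met.
Weighted total:
  Reading responses 50 × 0.41 = 20.5
  Midterm exam 66 × 0.12 = 7.92
  Case studies 82 × 0.18 = 14.76
  Fieldwork 78 × 0.08 = 6.24
  Peer review 82 × 0.21 = 17.22
Sum = 66.64
66.64 is ≥ 66 and < 69 → D+

D+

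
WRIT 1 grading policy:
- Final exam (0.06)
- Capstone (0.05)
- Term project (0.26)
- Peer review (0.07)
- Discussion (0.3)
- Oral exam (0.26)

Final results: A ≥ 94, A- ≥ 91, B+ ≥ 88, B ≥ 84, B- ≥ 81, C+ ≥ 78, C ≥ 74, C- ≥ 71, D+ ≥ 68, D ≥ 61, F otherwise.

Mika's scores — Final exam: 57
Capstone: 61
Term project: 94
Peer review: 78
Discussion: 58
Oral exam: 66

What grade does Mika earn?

D+

Weighted total:
  Final exam 57 × 0.06 = 3.42
  Capstone 61 × 0.05 = 3.05
  Term project 94 × 0.26 = 24.44
  Peer review 78 × 0.07 = 5.46
  Discussion 58 × 0.3 = 17.4
  Oral exam 66 × 0.26 = 17.16
Sum = 70.93
70.93 is ≥ 68 and < 71 → D+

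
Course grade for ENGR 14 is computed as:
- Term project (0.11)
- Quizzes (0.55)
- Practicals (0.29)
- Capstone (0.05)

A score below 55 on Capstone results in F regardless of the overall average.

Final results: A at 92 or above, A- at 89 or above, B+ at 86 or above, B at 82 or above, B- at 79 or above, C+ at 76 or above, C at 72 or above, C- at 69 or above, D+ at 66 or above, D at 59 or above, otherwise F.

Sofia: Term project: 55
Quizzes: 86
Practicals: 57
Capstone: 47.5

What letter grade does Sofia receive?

F

Capstone score 47.5 < 55: minimum not met.
Weighted total:
  Term project 55 × 0.11 = 6.05
  Quizzes 86 × 0.55 = 47.3
  Practicals 57 × 0.29 = 16.53
  Capstone 47.5 × 0.05 = 2.375
Sum = 72.255
Because the Capstone minimum was not met, the result is F.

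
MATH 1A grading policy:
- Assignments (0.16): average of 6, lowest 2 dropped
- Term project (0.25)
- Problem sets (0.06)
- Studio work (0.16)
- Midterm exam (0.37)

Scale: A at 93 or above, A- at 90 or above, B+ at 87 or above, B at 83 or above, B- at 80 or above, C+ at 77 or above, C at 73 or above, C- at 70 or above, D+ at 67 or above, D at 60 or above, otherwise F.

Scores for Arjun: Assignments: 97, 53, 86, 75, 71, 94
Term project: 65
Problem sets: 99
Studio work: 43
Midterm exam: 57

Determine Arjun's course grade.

Assignments: drop 53, 71 → average of remaining 4 = 352/4 = 88
Weighted total:
  Assignments 88 × 0.16 = 14.08
  Term project 65 × 0.25 = 16.25
  Problem sets 99 × 0.06 = 5.94
  Studio work 43 × 0.16 = 6.88
  Midterm exam 57 × 0.37 = 21.09
Sum = 64.24
64.24 is ≥ 60 and < 67 → D

D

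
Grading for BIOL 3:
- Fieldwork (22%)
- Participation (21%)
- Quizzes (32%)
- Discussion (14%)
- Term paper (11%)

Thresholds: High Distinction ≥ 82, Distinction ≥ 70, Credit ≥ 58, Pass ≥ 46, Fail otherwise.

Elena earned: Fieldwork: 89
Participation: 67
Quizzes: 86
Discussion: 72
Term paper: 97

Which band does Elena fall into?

Distinction

Weighted total:
  Fieldwork 89 × 0.22 = 19.58
  Participation 67 × 0.21 = 14.07
  Quizzes 86 × 0.32 = 27.52
  Discussion 72 × 0.14 = 10.08
  Term paper 97 × 0.11 = 10.67
Sum = 81.92
81.92 is ≥ 70 and < 82 → Distinction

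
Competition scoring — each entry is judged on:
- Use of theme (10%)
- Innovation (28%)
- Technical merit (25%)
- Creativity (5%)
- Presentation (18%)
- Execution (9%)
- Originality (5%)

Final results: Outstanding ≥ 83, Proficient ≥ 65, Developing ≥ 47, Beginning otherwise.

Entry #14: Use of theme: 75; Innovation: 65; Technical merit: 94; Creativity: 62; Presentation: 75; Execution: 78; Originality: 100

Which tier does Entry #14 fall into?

Proficient

Weighted total:
  Use of theme 75 × 0.1 = 7.5
  Innovation 65 × 0.28 = 18.2
  Technical merit 94 × 0.25 = 23.5
  Creativity 62 × 0.05 = 3.1
  Presentation 75 × 0.18 = 13.5
  Execution 78 × 0.09 = 7.02
  Originality 100 × 0.05 = 5
Sum = 77.82
77.82 is ≥ 65 and < 83 → Proficient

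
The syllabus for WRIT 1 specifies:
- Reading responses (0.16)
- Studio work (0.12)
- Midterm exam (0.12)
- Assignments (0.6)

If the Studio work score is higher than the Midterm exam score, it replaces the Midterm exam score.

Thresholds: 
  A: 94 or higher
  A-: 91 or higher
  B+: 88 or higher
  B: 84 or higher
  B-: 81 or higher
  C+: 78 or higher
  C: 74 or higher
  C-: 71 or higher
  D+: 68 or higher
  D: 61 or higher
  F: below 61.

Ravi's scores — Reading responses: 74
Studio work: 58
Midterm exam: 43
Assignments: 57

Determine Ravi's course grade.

Studio work (58) > Midterm exam (43), so Midterm exam counts as 58.
Weighted total:
  Reading responses 74 × 0.16 = 11.84
  Studio work 58 × 0.12 = 6.96
  Midterm exam 58 × 0.12 = 6.96
  Assignments 57 × 0.6 = 34.2
Sum = 59.96
59.96 < 61 → F

F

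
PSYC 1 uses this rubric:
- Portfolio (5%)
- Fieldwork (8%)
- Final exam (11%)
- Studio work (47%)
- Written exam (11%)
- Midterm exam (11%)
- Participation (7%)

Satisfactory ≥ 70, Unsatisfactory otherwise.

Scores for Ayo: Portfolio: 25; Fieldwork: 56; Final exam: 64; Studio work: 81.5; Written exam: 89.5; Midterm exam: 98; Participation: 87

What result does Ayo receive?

Weighted total:
  Portfolio 25 × 0.05 = 1.25
  Fieldwork 56 × 0.08 = 4.48
  Final exam 64 × 0.11 = 7.04
  Studio work 81.5 × 0.47 = 38.305
  Written exam 89.5 × 0.11 = 9.845
  Midterm exam 98 × 0.11 = 10.78
  Participation 87 × 0.07 = 6.09
Sum = 77.79
77.79 ≥ 70 → Satisfactory

Satisfactory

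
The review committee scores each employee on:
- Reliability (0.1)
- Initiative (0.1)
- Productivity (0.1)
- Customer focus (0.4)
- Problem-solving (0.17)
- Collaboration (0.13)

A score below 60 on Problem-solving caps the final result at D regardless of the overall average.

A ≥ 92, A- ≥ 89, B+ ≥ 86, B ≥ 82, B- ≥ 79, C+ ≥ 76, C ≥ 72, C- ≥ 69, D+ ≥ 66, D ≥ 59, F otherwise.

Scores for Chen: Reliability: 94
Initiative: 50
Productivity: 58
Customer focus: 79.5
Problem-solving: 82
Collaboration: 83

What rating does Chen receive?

C+

Problem-solving score 82 ≥ 60: minimum met.
Weighted total:
  Reliability 94 × 0.1 = 9.4
  Initiative 50 × 0.1 = 5
  Productivity 58 × 0.1 = 5.8
  Customer focus 79.5 × 0.4 = 31.8
  Problem-solving 82 × 0.17 = 13.94
  Collaboration 83 × 0.13 = 10.79
Sum = 76.73
76.73 is ≥ 76 and < 79 → C+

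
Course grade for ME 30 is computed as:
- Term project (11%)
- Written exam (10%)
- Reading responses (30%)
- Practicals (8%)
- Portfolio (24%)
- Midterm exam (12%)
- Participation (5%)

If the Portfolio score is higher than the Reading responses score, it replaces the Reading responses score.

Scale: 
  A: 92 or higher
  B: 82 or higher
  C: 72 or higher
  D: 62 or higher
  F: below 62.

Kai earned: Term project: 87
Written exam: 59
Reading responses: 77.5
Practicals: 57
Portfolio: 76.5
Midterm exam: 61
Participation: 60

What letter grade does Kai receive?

D

Portfolio (76.5) ≤ Reading responses (77.5), so Reading responses stays at 77.5.
Weighted total:
  Term project 87 × 0.11 = 9.57
  Written exam 59 × 0.1 = 5.9
  Reading responses 77.5 × 0.3 = 23.25
  Practicals 57 × 0.08 = 4.56
  Portfolio 76.5 × 0.24 = 18.36
  Midterm exam 61 × 0.12 = 7.32
  Participation 60 × 0.05 = 3
Sum = 71.96
71.96 is ≥ 62 and < 72 → D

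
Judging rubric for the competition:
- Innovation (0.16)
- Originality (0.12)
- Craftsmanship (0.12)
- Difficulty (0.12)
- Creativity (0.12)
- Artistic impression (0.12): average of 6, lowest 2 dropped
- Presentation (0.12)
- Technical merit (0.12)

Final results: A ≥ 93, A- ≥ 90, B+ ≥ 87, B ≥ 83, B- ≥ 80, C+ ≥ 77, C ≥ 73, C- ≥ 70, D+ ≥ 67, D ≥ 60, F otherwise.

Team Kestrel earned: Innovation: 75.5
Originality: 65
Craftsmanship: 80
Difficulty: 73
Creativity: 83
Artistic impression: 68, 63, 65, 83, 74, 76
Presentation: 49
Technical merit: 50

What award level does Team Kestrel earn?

D+

Artistic impression: drop 63, 65 → average of remaining 4 = 301/4 = 75.25
Weighted total:
  Innovation 75.5 × 0.16 = 12.08
  Originality 65 × 0.12 = 7.8
  Craftsmanship 80 × 0.12 = 9.6
  Difficulty 73 × 0.12 = 8.76
  Creativity 83 × 0.12 = 9.96
  Artistic impression 75.25 × 0.12 = 9.03
  Presentation 49 × 0.12 = 5.88
  Technical merit 50 × 0.12 = 6
Sum = 69.11
69.11 is ≥ 67 and < 70 → D+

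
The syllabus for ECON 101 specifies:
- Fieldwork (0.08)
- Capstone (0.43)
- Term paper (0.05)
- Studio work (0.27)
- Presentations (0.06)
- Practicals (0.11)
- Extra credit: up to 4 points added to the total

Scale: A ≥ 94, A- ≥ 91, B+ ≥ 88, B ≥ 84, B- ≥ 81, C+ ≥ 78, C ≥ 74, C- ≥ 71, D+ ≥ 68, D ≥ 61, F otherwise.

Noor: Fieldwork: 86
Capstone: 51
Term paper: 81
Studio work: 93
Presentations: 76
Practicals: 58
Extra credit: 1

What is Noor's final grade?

Weighted total:
  Fieldwork 86 × 0.08 = 6.88
  Capstone 51 × 0.43 = 21.93
  Term paper 81 × 0.05 = 4.05
  Studio work 93 × 0.27 = 25.11
  Presentations 76 × 0.06 = 4.56
  Practicals 58 × 0.11 = 6.38
Sum = 68.91
Extra credit: 68.91 + 1 = 69.91
69.91 is ≥ 68 and < 71 → D+

D+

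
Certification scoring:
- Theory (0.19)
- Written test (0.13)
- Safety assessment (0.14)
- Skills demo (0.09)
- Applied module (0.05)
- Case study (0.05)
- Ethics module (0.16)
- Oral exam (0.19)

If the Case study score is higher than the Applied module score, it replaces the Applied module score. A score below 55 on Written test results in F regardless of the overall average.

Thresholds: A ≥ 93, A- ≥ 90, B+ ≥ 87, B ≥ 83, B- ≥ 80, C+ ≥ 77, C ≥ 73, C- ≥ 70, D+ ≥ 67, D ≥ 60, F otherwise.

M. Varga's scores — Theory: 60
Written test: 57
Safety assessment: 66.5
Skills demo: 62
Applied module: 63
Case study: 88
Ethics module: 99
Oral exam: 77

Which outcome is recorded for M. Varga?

C-

Case study (88) > Applied module (63), so Applied module counts as 88.
Written test score 57 ≥ 55: minimum met.
Weighted total:
  Theory 60 × 0.19 = 11.4
  Written test 57 × 0.13 = 7.41
  Safety assessment 66.5 × 0.14 = 9.31
  Skills demo 62 × 0.09 = 5.58
  Applied module 88 × 0.05 = 4.4
  Case study 88 × 0.05 = 4.4
  Ethics module 99 × 0.16 = 15.84
  Oral exam 77 × 0.19 = 14.63
Sum = 72.97
72.97 is ≥ 70 and < 73 → C-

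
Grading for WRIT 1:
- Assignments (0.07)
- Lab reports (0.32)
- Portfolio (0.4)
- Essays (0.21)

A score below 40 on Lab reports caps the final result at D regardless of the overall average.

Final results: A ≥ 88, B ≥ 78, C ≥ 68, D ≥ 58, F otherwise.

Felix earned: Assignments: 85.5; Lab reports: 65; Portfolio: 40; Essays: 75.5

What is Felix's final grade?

D

Lab reports score 65 ≥ 40: minimum met.
Weighted total:
  Assignments 85.5 × 0.07 = 5.985
  Lab reports 65 × 0.32 = 20.8
  Portfolio 40 × 0.4 = 16
  Essays 75.5 × 0.21 = 15.855
Sum = 58.64
58.64 is ≥ 58 and < 68 → D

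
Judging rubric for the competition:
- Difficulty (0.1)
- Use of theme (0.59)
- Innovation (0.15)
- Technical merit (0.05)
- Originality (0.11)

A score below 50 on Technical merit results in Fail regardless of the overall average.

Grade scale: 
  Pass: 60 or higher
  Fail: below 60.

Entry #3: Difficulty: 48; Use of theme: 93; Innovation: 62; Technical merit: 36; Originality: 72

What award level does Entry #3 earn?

Technical merit score 36 < 50: minimum not met.
Weighted total:
  Difficulty 48 × 0.1 = 4.8
  Use of theme 93 × 0.59 = 54.87
  Innovation 62 × 0.15 = 9.3
  Technical merit 36 × 0.05 = 1.8
  Originality 72 × 0.11 = 7.92
Sum = 78.69
Because the Technical merit minimum was not met, the result is Fail.

Fail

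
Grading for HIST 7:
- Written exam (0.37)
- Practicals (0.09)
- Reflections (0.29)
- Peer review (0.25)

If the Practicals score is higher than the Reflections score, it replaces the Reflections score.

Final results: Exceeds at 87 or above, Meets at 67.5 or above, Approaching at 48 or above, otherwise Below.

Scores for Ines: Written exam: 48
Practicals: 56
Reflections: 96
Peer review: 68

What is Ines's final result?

Meets

Practicals (56) ≤ Reflections (96), so Reflections stays at 96.
Weighted total:
  Written exam 48 × 0.37 = 17.76
  Practicals 56 × 0.09 = 5.04
  Reflections 96 × 0.29 = 27.84
  Peer review 68 × 0.25 = 17
Sum = 67.64
67.64 is ≥ 67.5 and < 87 → Meets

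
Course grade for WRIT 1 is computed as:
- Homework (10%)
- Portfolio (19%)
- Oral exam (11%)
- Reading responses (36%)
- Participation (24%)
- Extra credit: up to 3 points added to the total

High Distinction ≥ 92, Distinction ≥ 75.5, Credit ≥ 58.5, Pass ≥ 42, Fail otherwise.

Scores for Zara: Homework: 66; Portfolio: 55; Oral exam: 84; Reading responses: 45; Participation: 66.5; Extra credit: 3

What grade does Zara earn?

Weighted total:
  Homework 66 × 0.1 = 6.6
  Portfolio 55 × 0.19 = 10.45
  Oral exam 84 × 0.11 = 9.24
  Reading responses 45 × 0.36 = 16.2
  Participation 66.5 × 0.24 = 15.96
Sum = 58.45
Extra credit: 58.45 + 3 = 61.45
61.45 is ≥ 58.5 and < 75.5 → Credit

Credit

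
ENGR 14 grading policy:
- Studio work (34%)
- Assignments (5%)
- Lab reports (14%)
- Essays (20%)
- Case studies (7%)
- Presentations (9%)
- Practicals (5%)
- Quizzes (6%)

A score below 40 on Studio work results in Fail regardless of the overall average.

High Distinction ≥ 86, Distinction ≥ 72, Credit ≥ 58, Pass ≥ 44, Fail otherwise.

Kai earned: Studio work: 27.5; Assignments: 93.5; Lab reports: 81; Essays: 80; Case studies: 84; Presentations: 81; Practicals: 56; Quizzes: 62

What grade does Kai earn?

Studio work score 27.5 < 40: minimum not met.
Weighted total:
  Studio work 27.5 × 0.34 = 9.35
  Assignments 93.5 × 0.05 = 4.675
  Lab reports 81 × 0.14 = 11.34
  Essays 80 × 0.2 = 16
  Case studies 84 × 0.07 = 5.88
  Presentations 81 × 0.09 = 7.29
  Practicals 56 × 0.05 = 2.8
  Quizzes 62 × 0.06 = 3.72
Sum = 61.055
Because the Studio work minimum was not met, the result is Fail.

Fail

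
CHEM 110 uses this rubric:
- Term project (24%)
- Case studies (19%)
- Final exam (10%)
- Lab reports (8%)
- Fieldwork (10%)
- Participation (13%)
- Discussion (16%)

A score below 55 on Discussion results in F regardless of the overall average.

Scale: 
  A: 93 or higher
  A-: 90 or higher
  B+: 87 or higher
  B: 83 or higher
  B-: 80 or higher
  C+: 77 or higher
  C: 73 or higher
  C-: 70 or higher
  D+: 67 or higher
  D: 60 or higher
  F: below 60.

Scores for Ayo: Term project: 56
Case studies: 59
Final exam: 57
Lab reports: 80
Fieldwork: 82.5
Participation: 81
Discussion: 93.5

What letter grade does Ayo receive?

Discussion score 93.5 ≥ 55: minimum met.
Weighted total:
  Term project 56 × 0.24 = 13.44
  Case studies 59 × 0.19 = 11.21
  Final exam 57 × 0.1 = 5.7
  Lab reports 80 × 0.08 = 6.4
  Fieldwork 82.5 × 0.1 = 8.25
  Participation 81 × 0.13 = 10.53
  Discussion 93.5 × 0.16 = 14.96
Sum = 70.49
70.49 is ≥ 70 and < 73 → C-

C-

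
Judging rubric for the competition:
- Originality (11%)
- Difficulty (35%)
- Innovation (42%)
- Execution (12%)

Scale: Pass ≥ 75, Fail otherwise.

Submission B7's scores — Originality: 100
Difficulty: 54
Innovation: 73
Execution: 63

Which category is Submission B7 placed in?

Fail

Weighted total:
  Originality 100 × 0.11 = 11
  Difficulty 54 × 0.35 = 18.9
  Innovation 73 × 0.42 = 30.66
  Execution 63 × 0.12 = 7.56
Sum = 68.12
68.12 < 75 → Fail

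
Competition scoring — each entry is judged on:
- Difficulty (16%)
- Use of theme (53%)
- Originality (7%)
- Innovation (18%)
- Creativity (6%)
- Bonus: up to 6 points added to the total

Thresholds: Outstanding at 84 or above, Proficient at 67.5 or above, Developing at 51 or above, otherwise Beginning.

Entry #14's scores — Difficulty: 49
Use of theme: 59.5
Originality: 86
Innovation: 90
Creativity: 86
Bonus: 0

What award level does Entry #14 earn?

Developing

Weighted total:
  Difficulty 49 × 0.16 = 7.84
  Use of theme 59.5 × 0.53 = 31.535
  Originality 86 × 0.07 = 6.02
  Innovation 90 × 0.18 = 16.2
  Creativity 86 × 0.06 = 5.16
Sum = 66.755
Bonus: 66.755 + 0 = 66.755
66.755 is ≥ 51 and < 67.5 → Developing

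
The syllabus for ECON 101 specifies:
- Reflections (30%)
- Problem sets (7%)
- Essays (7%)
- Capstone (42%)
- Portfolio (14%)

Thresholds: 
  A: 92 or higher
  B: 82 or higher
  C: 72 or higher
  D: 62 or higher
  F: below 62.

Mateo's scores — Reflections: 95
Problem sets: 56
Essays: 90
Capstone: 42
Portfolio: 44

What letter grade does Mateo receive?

Weighted total:
  Reflections 95 × 0.3 = 28.5
  Problem sets 56 × 0.07 = 3.92
  Essays 90 × 0.07 = 6.3
  Capstone 42 × 0.42 = 17.64
  Portfolio 44 × 0.14 = 6.16
Sum = 62.52
62.52 is ≥ 62 and < 72 → D

D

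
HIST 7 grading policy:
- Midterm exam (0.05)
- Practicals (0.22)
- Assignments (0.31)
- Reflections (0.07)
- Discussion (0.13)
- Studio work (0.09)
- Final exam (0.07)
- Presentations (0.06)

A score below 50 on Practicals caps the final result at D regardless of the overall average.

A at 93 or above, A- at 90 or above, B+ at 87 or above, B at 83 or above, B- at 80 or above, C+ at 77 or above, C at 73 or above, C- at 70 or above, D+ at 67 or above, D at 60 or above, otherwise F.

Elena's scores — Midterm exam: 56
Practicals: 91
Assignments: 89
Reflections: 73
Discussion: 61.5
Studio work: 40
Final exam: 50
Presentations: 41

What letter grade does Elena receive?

C

Practicals score 91 ≥ 50: minimum met.
Weighted total:
  Midterm exam 56 × 0.05 = 2.8
  Practicals 91 × 0.22 = 20.02
  Assignments 89 × 0.31 = 27.59
  Reflections 73 × 0.07 = 5.11
  Discussion 61.5 × 0.13 = 7.995
  Studio work 40 × 0.09 = 3.6
  Final exam 50 × 0.07 = 3.5
  Presentations 41 × 0.06 = 2.46
Sum = 73.075
73.075 is ≥ 73 and < 77 → C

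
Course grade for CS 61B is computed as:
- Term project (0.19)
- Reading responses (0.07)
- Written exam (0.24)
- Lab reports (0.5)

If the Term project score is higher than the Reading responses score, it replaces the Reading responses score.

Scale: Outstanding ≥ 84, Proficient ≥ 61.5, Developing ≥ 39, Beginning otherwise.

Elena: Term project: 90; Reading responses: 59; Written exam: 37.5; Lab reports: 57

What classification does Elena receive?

Developing

Term project (90) > Reading responses (59), so Reading responses counts as 90.
Weighted total:
  Term project 90 × 0.19 = 17.1
  Reading responses 90 × 0.07 = 6.3
  Written exam 37.5 × 0.24 = 9
  Lab reports 57 × 0.5 = 28.5
Sum = 60.9
60.9 is ≥ 39 and < 61.5 → Developing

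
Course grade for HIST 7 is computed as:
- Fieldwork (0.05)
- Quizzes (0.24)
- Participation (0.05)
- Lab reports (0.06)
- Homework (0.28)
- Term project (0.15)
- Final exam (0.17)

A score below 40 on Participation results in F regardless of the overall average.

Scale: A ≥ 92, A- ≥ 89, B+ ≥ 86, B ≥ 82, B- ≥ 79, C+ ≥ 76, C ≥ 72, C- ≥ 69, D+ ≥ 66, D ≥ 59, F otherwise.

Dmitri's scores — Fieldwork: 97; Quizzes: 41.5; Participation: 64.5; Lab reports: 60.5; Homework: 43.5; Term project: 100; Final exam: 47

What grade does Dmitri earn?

Participation score 64.5 ≥ 40: minimum met.
Weighted total:
  Fieldwork 97 × 0.05 = 4.85
  Quizzes 41.5 × 0.24 = 9.96
  Participation 64.5 × 0.05 = 3.225
  Lab reports 60.5 × 0.06 = 3.63
  Homework 43.5 × 0.28 = 12.18
  Term project 100 × 0.15 = 15
  Final exam 47 × 0.17 = 7.99
Sum = 56.835
56.835 < 59 → F

F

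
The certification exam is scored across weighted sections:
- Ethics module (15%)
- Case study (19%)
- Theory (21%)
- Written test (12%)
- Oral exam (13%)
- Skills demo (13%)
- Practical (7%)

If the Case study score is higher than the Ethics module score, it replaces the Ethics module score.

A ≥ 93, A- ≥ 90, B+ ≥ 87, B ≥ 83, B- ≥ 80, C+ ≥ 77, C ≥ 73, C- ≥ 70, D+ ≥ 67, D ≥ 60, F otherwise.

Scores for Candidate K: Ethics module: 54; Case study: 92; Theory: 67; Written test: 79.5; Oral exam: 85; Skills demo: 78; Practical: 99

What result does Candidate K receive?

Case study (92) > Ethics module (54), so Ethics module counts as 92.
Weighted total:
  Ethics module 92 × 0.15 = 13.8
  Case study 92 × 0.19 = 17.48
  Theory 67 × 0.21 = 14.07
  Written test 79.5 × 0.12 = 9.54
  Oral exam 85 × 0.13 = 11.05
  Skills demo 78 × 0.13 = 10.14
  Practical 99 × 0.07 = 6.93
Sum = 83.01
83.01 is ≥ 83 and < 87 → B

B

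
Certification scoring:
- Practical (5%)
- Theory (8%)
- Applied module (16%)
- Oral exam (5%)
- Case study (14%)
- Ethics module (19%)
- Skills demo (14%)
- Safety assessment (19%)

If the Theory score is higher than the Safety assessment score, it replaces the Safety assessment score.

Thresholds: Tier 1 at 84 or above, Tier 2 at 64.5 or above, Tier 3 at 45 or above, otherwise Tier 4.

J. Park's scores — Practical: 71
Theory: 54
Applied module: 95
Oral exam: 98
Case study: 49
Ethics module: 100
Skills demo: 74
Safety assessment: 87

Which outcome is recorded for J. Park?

Tier 2

Theory (54) ≤ Safety assessment (87), so Safety assessment stays at 87.
Weighted total:
  Practical 71 × 0.05 = 3.55
  Theory 54 × 0.08 = 4.32
  Applied module 95 × 0.16 = 15.2
  Oral exam 98 × 0.05 = 4.9
  Case study 49 × 0.14 = 6.86
  Ethics module 100 × 0.19 = 19
  Skills demo 74 × 0.14 = 10.36
  Safety assessment 87 × 0.19 = 16.53
Sum = 80.72
80.72 is ≥ 64.5 and < 84 → Tier 2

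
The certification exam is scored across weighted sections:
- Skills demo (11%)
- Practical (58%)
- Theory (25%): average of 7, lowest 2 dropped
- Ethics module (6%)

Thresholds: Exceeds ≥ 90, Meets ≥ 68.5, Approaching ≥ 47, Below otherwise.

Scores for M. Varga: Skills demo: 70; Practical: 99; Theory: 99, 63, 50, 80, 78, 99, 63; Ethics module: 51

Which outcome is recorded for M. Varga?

Meets

Theory: drop 50, 63 → average of remaining 5 = 419/5 = 83.8
Weighted total:
  Skills demo 70 × 0.11 = 7.7
  Practical 99 × 0.58 = 57.42
  Theory 83.8 × 0.25 = 20.95
  Ethics module 51 × 0.06 = 3.06
Sum = 89.13
89.13 is ≥ 68.5 and < 90 → Meets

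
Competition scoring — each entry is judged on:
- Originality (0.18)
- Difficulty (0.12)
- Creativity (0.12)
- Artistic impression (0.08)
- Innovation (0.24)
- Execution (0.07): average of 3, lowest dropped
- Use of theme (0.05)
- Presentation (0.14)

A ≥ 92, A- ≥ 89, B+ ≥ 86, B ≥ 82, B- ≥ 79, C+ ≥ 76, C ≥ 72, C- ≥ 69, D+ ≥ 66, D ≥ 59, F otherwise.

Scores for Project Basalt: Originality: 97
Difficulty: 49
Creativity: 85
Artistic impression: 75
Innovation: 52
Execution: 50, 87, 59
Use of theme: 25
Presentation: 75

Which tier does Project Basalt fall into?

Execution: drop 50 → average of remaining 2 = 146/2 = 73
Weighted total:
  Originality 97 × 0.18 = 17.46
  Difficulty 49 × 0.12 = 5.88
  Creativity 85 × 0.12 = 10.2
  Artistic impression 75 × 0.08 = 6
  Innovation 52 × 0.24 = 12.48
  Execution 73 × 0.07 = 5.11
  Use of theme 25 × 0.05 = 1.25
  Presentation 75 × 0.14 = 10.5
Sum = 68.88
68.88 is ≥ 66 and < 69 → D+

D+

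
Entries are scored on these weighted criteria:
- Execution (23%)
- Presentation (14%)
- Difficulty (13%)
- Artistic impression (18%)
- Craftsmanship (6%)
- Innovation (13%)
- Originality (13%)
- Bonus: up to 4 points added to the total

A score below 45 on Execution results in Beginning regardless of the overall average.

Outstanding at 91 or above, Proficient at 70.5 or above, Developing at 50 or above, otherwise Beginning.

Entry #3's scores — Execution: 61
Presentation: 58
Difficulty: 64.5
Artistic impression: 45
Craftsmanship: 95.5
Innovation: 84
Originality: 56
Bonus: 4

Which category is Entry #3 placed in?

Execution score 61 ≥ 45: minimum met.
Weighted total:
  Execution 61 × 0.23 = 14.03
  Presentation 58 × 0.14 = 8.12
  Difficulty 64.5 × 0.13 = 8.385
  Artistic impression 45 × 0.18 = 8.1
  Craftsmanship 95.5 × 0.06 = 5.73
  Innovation 84 × 0.13 = 10.92
  Originality 56 × 0.13 = 7.28
Sum = 62.565
Bonus: 62.565 + 4 = 66.565
66.565 is ≥ 50 and < 70.5 → Developing

Developing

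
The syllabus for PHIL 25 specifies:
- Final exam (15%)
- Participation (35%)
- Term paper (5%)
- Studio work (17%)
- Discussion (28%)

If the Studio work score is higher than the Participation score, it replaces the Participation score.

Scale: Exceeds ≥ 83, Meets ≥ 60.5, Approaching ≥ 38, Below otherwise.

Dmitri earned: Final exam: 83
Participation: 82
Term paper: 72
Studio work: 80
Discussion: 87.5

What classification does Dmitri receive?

Meets

Studio work (80) ≤ Participation (82), so Participation stays at 82.
Weighted total:
  Final exam 83 × 0.15 = 12.45
  Participation 82 × 0.35 = 28.7
  Term paper 72 × 0.05 = 3.6
  Studio work 80 × 0.17 = 13.6
  Discussion 87.5 × 0.28 = 24.5
Sum = 82.85
82.85 is ≥ 60.5 and < 83 → Meets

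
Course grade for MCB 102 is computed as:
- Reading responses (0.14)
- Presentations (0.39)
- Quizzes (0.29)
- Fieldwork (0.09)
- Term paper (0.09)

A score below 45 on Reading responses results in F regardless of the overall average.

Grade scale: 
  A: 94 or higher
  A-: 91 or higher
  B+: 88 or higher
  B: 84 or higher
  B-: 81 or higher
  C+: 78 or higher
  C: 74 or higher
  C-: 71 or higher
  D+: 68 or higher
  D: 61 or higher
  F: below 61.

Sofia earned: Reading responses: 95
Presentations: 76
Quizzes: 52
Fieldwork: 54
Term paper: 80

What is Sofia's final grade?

Reading responses score 95 ≥ 45: minimum met.
Weighted total:
  Reading responses 95 × 0.14 = 13.3
  Presentations 76 × 0.39 = 29.64
  Quizzes 52 × 0.29 = 15.08
  Fieldwork 54 × 0.09 = 4.86
  Term paper 80 × 0.09 = 7.2
Sum = 70.08
70.08 is ≥ 68 and < 71 → D+

D+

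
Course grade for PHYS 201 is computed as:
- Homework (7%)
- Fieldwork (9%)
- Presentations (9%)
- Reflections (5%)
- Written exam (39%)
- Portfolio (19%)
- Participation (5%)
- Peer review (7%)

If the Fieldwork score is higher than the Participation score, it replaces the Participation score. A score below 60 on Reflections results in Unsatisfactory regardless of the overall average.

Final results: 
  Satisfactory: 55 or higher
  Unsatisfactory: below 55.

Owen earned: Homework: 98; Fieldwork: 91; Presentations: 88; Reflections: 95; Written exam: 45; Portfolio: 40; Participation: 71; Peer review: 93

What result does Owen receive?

Satisfactory

Fieldwork (91) > Participation (71), so Participation counts as 91.
Reflections score 95 ≥ 60: minimum met.
Weighted total:
  Homework 98 × 0.07 = 6.86
  Fieldwork 91 × 0.09 = 8.19
  Presentations 88 × 0.09 = 7.92
  Reflections 95 × 0.05 = 4.75
  Written exam 45 × 0.39 = 17.55
  Portfolio 40 × 0.19 = 7.6
  Participation 91 × 0.05 = 4.55
  Peer review 93 × 0.07 = 6.51
Sum = 63.93
63.93 ≥ 55 → Satisfactory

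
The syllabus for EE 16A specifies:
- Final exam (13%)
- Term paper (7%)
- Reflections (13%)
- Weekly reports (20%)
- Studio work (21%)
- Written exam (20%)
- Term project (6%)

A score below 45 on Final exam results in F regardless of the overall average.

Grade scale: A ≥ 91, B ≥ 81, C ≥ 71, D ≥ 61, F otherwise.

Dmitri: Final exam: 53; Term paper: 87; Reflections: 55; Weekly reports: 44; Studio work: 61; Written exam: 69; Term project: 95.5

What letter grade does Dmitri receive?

D

Final exam score 53 ≥ 45: minimum met.
Weighted total:
  Final exam 53 × 0.13 = 6.89
  Term paper 87 × 0.07 = 6.09
  Reflections 55 × 0.13 = 7.15
  Weekly reports 44 × 0.2 = 8.8
  Studio work 61 × 0.21 = 12.81
  Written exam 69 × 0.2 = 13.8
  Term project 95.5 × 0.06 = 5.73
Sum = 61.27
61.27 is ≥ 61 and < 71 → D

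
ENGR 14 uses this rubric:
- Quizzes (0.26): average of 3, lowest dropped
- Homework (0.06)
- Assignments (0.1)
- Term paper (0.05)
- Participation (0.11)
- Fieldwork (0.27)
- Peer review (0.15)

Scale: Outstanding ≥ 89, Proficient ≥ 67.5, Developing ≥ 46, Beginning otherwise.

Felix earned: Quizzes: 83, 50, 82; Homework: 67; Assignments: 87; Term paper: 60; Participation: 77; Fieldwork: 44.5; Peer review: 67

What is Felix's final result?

Proficient

Quizzes: drop 50 → average of remaining 2 = 165/2 = 82.5
Weighted total:
  Quizzes 82.5 × 0.26 = 21.45
  Homework 67 × 0.06 = 4.02
  Assignments 87 × 0.1 = 8.7
  Term paper 60 × 0.05 = 3
  Participation 77 × 0.11 = 8.47
  Fieldwork 44.5 × 0.27 = 12.015
  Peer review 67 × 0.15 = 10.05
Sum = 67.705
67.705 is ≥ 67.5 and < 89 → Proficient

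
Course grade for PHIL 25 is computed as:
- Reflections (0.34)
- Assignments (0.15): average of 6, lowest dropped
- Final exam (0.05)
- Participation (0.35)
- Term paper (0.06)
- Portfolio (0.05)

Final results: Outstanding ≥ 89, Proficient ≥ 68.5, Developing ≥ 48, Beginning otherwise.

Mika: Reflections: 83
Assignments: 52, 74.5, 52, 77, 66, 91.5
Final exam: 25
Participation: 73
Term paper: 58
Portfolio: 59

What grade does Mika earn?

Assignments: drop 52 → average of remaining 5 = 361/5 = 72.2
Weighted total:
  Reflections 83 × 0.34 = 28.22
  Assignments 72.2 × 0.15 = 10.83
  Final exam 25 × 0.05 = 1.25
  Participation 73 × 0.35 = 25.55
  Term paper 58 × 0.06 = 3.48
  Portfolio 59 × 0.05 = 2.95
Sum = 72.28
72.28 is ≥ 68.5 and < 89 → Proficient

Proficient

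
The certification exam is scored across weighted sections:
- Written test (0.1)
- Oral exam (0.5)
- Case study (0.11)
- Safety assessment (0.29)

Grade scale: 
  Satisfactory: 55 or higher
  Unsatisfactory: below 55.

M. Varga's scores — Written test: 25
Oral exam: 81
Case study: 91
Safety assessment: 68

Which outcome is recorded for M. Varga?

Weighted total:
  Written test 25 × 0.1 = 2.5
  Oral exam 81 × 0.5 = 40.5
  Case study 91 × 0.11 = 10.01
  Safety assessment 68 × 0.29 = 19.72
Sum = 72.73
72.73 ≥ 55 → Satisfactory

Satisfactory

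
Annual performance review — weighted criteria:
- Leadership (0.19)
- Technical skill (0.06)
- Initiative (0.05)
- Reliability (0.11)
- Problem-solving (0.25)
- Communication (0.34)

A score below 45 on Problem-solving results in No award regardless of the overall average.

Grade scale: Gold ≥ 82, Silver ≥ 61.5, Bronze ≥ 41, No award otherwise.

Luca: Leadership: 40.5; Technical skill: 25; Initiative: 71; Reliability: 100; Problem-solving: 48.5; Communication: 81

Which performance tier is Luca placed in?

Problem-solving score 48.5 ≥ 45: minimum met.
Weighted total:
  Leadership 40.5 × 0.19 = 7.695
  Technical skill 25 × 0.06 = 1.5
  Initiative 71 × 0.05 = 3.55
  Reliability 100 × 0.11 = 11
  Problem-solving 48.5 × 0.25 = 12.125
  Communication 81 × 0.34 = 27.54
Sum = 63.41
63.41 is ≥ 61.5 and < 82 → Silver

Silver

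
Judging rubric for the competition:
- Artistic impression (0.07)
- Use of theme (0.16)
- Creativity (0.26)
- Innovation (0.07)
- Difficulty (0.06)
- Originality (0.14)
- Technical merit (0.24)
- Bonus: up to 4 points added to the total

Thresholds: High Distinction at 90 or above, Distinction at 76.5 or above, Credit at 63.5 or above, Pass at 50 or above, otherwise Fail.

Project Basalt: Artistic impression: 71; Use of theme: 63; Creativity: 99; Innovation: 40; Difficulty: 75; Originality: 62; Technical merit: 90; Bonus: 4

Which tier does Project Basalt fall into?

Distinction

Weighted total:
  Artistic impression 71 × 0.07 = 4.97
  Use of theme 63 × 0.16 = 10.08
  Creativity 99 × 0.26 = 25.74
  Innovation 40 × 0.07 = 2.8
  Difficulty 75 × 0.06 = 4.5
  Originality 62 × 0.14 = 8.68
  Technical merit 90 × 0.24 = 21.6
Sum = 78.37
Bonus: 78.37 + 4 = 82.37
82.37 is ≥ 76.5 and < 90 → Distinction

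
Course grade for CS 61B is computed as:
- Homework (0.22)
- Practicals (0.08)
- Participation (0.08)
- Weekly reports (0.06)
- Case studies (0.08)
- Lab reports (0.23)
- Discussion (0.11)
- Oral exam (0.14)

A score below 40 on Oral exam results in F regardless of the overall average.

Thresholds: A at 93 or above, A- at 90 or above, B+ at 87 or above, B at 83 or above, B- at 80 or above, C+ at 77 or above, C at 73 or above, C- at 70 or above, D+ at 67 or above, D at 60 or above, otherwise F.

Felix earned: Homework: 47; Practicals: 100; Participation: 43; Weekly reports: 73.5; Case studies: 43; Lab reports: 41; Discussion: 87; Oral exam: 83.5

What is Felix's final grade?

D

Oral exam score 83.5 ≥ 40: minimum met.
Weighted total:
  Homework 47 × 0.22 = 10.34
  Practicals 100 × 0.08 = 8
  Participation 43 × 0.08 = 3.44
  Weekly reports 73.5 × 0.06 = 4.41
  Case studies 43 × 0.08 = 3.44
  Lab reports 41 × 0.23 = 9.43
  Discussion 87 × 0.11 = 9.57
  Oral exam 83.5 × 0.14 = 11.69
Sum = 60.32
60.32 is ≥ 60 and < 67 → D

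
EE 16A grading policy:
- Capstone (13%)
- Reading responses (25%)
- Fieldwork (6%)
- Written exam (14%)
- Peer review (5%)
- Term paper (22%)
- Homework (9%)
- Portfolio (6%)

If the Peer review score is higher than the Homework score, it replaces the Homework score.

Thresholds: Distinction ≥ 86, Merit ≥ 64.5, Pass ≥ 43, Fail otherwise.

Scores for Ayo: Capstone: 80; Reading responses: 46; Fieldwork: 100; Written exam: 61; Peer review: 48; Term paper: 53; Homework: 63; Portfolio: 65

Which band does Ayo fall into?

Peer review (48) ≤ Homework (63), so Homework stays at 63.
Weighted total:
  Capstone 80 × 0.13 = 10.4
  Reading responses 46 × 0.25 = 11.5
  Fieldwork 100 × 0.06 = 6
  Written exam 61 × 0.14 = 8.54
  Peer review 48 × 0.05 = 2.4
  Term paper 53 × 0.22 = 11.66
  Homework 63 × 0.09 = 5.67
  Portfolio 65 × 0.06 = 3.9
Sum = 60.07
60.07 is ≥ 43 and < 64.5 → Pass

Pass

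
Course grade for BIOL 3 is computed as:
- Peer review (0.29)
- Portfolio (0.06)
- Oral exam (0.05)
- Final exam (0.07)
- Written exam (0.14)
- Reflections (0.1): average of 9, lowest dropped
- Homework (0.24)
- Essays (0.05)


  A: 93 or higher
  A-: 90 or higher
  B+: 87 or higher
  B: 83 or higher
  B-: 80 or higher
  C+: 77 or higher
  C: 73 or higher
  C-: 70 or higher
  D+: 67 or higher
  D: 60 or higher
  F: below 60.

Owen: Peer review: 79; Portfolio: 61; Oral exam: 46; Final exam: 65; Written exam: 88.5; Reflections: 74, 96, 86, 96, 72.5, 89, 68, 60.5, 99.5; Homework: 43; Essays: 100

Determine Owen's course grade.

Reflections: drop 60.5 → average of remaining 8 = 681/8 = 85.125
Weighted total:
  Peer review 79 × 0.29 = 22.91
  Portfolio 61 × 0.06 = 3.66
  Oral exam 46 × 0.05 = 2.3
  Final exam 65 × 0.07 = 4.55
  Written exam 88.5 × 0.14 = 12.39
  Reflections 85.125 × 0.1 = 8.5125
  Homework 43 × 0.24 = 10.32
  Essays 100 × 0.05 = 5
Sum = 69.6425
69.6425 is ≥ 67 and < 70 → D+

D+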